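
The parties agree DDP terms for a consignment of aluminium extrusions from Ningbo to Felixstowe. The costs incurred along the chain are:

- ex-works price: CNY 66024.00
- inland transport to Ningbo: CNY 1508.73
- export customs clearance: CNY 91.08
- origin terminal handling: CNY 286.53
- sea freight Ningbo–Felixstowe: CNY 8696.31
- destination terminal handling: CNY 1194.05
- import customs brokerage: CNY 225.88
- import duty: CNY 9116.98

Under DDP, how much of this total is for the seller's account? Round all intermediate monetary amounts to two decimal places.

DDP: the seller bears all costs including import duty.
Seller's account: goods 66024.00 + inland to port 1508.73 + export clearance 91.08 + origin terminal 286.53 + freight 8696.31 + destination terminal 1194.05 + brokerage 225.88 + duty 9116.98 = 87143.56
Buyer's account: 0.00

Seller's account: CNY 87143.56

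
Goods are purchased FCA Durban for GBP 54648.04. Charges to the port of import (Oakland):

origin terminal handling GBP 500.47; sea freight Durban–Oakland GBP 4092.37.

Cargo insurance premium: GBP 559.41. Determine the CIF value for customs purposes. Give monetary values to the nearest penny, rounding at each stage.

CIF = FCA price + pre-shipment costs + freight + insurance
CIF = 54648.04 + 500.47 + 4092.37 + 559.41 = 59800.29

CIF value: GBP 59800.29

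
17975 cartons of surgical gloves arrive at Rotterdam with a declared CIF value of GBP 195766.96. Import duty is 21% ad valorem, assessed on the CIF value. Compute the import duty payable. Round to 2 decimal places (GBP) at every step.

Import duty = 195766.96 × 21% = 41111.06

Import duty: GBP 41111.06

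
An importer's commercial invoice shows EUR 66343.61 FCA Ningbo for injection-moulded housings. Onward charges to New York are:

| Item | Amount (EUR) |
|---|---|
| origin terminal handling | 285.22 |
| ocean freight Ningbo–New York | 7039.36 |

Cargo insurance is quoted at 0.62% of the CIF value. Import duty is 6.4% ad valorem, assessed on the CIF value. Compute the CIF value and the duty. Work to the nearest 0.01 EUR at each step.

Let C be the CIF value. C = FCA price + pre-shipment costs + freight + 0.62% × C
C − 0.62% × C = 66343.61 + 285.22 + 7039.36
0.9938 × C = 73668.19
C = 73668.19 / 0.9938 = 74127.78
Insurance premium = 0.62% × 74127.78 = 459.59
Import duty = 74127.78 × 6.4% = 4744.18

CIF value: EUR 74127.78; import duty: EUR 4744.18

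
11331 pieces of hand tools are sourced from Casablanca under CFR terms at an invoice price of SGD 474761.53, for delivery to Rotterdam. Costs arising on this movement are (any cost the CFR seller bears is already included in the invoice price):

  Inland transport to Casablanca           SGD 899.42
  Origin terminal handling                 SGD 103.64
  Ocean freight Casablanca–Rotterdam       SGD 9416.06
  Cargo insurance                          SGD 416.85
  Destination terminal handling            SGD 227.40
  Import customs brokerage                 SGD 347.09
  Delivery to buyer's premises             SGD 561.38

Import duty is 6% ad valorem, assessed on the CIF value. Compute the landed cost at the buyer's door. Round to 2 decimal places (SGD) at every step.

Total landed cost: SGD 504824.95

CFR: the seller pays costs through ocean freight to the destination port, but not insurance.
Already in the invoice (seller's account under CFR): inland to port, origin terminal, freight — exclude.
CIF value = CFR price + insurance = 474761.53 + 416.85 = 475178.38
Import duty = 475178.38 × 6% = 28510.70
Buyer bears: insurance 416.85 + destination terminal 227.40 + brokerage 347.09 + delivery 561.38 + duty 28510.70 = 30063.42
Landed cost = invoice 474761.53 + 30063.42 = 504824.95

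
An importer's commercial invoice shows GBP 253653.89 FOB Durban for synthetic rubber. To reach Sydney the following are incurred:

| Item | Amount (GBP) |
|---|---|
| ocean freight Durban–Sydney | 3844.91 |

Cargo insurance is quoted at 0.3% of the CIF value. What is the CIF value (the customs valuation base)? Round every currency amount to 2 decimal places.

CIF value: GBP 258273.62

Let C be the CIF value. C = FOB price + freight + 0.3% × C
C − 0.3% × C = 253653.89 + 3844.91
0.997 × C = 257498.80
C = 257498.80 / 0.997 = 258273.62
Insurance premium = 0.3% × 258273.62 = 774.82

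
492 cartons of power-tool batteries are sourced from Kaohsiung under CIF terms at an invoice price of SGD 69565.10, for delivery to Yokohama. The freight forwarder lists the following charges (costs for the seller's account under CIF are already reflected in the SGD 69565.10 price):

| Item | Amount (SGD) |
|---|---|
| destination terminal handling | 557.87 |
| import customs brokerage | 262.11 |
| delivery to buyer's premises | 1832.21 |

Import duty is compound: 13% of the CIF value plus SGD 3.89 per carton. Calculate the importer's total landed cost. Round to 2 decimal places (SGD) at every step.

Total landed cost: SGD 83174.63

CIF: the seller pays costs through ocean freight and marine insurance to the destination port.
The CIF price already equals the CIF value: 69565.10
Ad valorem component: 69565.10 × 13% = 9043.46
Specific component: 492 × 3.89 = 1913.88
Import duty = 9043.46 + 1913.88 = 10957.34
Buyer bears: destination terminal 557.87 + brokerage 262.11 + delivery 1832.21 + duty 10957.34 = 13609.53
Landed cost = invoice 69565.10 + 13609.53 = 83174.63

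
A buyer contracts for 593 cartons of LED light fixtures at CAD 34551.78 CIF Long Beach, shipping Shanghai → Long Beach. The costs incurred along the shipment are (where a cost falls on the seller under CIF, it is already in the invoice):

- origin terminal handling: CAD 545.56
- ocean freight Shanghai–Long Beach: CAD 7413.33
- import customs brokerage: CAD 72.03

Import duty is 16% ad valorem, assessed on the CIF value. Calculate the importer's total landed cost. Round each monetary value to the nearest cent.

CIF: the seller pays costs through ocean freight and marine insurance to the destination port.
Already in the invoice (seller's account under CIF): origin terminal, freight — exclude.
The CIF price already equals the CIF value: 34551.78
Import duty = 34551.78 × 16% = 5528.28
Buyer bears: brokerage 72.03 + duty 5528.28 = 5600.31
Landed cost = invoice 34551.78 + 5600.31 = 40152.09

Total landed cost: CAD 40152.09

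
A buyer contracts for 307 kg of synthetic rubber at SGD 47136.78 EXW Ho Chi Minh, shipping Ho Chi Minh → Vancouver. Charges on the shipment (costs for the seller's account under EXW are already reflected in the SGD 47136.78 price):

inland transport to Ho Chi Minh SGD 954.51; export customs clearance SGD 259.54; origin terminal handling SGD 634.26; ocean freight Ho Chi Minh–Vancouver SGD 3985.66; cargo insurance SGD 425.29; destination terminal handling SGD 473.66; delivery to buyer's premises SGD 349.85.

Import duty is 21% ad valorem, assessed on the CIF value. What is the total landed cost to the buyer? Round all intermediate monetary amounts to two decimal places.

Total landed cost: SGD 65432.72

EXW: the seller makes goods available at their premises; the buyer bears all onward costs.
CIF value = EXW price + inland to port + export clearance + origin terminal + freight + insurance = 47136.78 + 954.51 + 259.54 + 634.26 + 3985.66 + 425.29 = 53396.04
Import duty = 53396.04 × 21% = 11213.17
Buyer bears: inland to port 954.51 + export clearance 259.54 + origin terminal 634.26 + freight 3985.66 + insurance 425.29 + destination terminal 473.66 + delivery 349.85 + duty 11213.17 = 18295.94
Landed cost = invoice 47136.78 + 18295.94 = 65432.72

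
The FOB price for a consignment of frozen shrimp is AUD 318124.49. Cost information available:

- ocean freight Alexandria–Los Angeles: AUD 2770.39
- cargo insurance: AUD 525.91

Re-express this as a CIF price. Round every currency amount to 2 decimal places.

From FOB to CIF, the seller additionally bears: freight, insurance.
CIF price = 318124.49 + 2770.39 + 525.91 = 321420.79

CIF price: AUD 321420.79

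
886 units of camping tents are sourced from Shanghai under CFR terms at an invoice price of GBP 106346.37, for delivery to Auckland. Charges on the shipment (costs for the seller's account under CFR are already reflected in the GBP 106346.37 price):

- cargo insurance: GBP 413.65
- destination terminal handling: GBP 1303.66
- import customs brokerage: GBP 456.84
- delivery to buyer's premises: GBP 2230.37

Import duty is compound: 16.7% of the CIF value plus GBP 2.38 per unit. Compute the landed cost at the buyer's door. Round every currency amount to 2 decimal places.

CFR: the seller pays costs through ocean freight to the destination port, but not insurance.
CIF value = CFR price + insurance = 106346.37 + 413.65 = 106760.02
Ad valorem component: 106760.02 × 16.7% = 17828.92
Specific component: 886 × 2.38 = 2108.68
Import duty = 17828.92 + 2108.68 = 19937.60
Buyer bears: insurance 413.65 + destination terminal 1303.66 + brokerage 456.84 + delivery 2230.37 + duty 19937.60 = 24342.12
Landed cost = invoice 106346.37 + 24342.12 = 130688.49

Total landed cost: GBP 130688.49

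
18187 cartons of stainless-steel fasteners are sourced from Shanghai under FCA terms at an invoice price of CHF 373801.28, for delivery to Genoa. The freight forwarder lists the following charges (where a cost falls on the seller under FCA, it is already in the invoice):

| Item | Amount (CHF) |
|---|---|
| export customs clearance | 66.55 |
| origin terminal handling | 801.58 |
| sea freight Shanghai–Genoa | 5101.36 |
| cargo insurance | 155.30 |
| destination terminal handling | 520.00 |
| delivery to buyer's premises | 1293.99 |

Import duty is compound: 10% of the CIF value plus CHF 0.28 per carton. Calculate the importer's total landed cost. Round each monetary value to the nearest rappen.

FCA: the seller delivers export-cleared goods to the carrier; the buyer bears costs from that point.
Already in the invoice (seller's account under FCA): export clearance — exclude.
CIF value = FCA price + origin terminal + freight + insurance = 373801.28 + 801.58 + 5101.36 + 155.30 = 379859.52
Ad valorem component: 379859.52 × 10% = 37985.95
Specific component: 18187 × 0.28 = 5092.36
Import duty = 37985.95 + 5092.36 = 43078.31
Buyer bears: origin terminal 801.58 + freight 5101.36 + insurance 155.30 + destination terminal 520.00 + delivery 1293.99 + duty 43078.31 = 50950.54
Landed cost = invoice 373801.28 + 50950.54 = 424751.82

Total landed cost: CHF 424751.82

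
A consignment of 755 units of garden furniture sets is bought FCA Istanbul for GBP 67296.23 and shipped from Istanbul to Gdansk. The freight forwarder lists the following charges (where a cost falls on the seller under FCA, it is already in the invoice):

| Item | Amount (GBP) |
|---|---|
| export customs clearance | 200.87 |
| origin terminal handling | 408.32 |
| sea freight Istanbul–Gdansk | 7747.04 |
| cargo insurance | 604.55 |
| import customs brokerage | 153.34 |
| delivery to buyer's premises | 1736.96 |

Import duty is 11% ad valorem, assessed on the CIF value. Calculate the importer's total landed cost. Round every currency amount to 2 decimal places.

FCA: the seller delivers export-cleared goods to the carrier; the buyer bears costs from that point.
Already in the invoice (seller's account under FCA): export clearance — exclude.
CIF value = FCA price + origin terminal + freight + insurance = 67296.23 + 408.32 + 7747.04 + 604.55 = 76056.14
Import duty = 76056.14 × 11% = 8366.18
Buyer bears: origin terminal 408.32 + freight 7747.04 + insurance 604.55 + brokerage 153.34 + delivery 1736.96 + duty 8366.18 = 19016.39
Landed cost = invoice 67296.23 + 19016.39 = 86312.62

Total landed cost: GBP 86312.62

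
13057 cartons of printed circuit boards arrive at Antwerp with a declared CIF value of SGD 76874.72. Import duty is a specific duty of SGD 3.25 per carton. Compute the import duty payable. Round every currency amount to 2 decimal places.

Import duty: SGD 42435.25

Import duty = 13057 × 3.25 = 42435.25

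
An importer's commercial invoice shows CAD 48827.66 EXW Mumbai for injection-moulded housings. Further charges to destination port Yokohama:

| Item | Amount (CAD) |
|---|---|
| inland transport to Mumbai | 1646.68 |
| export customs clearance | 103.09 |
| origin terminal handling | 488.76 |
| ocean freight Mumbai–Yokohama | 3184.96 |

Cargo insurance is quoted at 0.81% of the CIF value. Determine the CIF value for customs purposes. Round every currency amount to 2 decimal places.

Let C be the CIF value. C = EXW price + pre-shipment costs + freight + 0.81% × C
C − 0.81% × C = 48827.66 + 1646.68 + 103.09 + 488.76 + 3184.96
0.9919 × C = 54251.15
C = 54251.15 / 0.9919 = 54694.17
Insurance premium = 0.81% × 54694.17 = 443.02

CIF value: CAD 54694.17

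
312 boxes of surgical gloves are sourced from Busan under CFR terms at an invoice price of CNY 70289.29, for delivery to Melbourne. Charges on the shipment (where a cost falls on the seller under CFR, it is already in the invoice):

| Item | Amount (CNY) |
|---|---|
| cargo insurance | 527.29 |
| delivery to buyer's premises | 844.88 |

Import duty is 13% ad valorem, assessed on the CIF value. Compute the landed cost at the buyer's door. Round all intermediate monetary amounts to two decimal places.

Total landed cost: CNY 80867.62

CFR: the seller pays costs through ocean freight to the destination port, but not insurance.
CIF value = CFR price + insurance = 70289.29 + 527.29 = 70816.58
Import duty = 70816.58 × 13% = 9206.16
Buyer bears: insurance 527.29 + delivery 844.88 + duty 9206.16 = 10578.33
Landed cost = invoice 70289.29 + 10578.33 = 80867.62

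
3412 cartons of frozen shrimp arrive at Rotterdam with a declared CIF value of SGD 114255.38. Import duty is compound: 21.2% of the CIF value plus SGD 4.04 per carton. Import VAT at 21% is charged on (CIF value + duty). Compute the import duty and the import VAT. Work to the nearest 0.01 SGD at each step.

Ad valorem component: 114255.38 × 21.2% = 24222.14
Specific component: 3412 × 4.04 = 13784.48
Import duty = 24222.14 + 13784.48 = 38006.62
VAT base = CIF + duty = 114255.38 + 38006.62 = 152262.00
Import VAT = 152262.00 × 21% = 31975.02

Import duty: SGD 38006.62; import VAT: SGD 31975.02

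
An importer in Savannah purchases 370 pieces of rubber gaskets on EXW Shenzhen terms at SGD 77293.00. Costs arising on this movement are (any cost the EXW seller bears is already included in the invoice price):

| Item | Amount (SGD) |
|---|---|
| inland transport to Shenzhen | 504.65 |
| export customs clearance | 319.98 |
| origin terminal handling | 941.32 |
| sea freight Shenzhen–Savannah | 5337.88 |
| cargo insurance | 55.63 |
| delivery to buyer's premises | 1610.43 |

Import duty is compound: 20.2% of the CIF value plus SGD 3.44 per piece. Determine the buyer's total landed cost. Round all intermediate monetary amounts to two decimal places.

Total landed cost: SGD 104395.09

EXW: the seller makes goods available at their premises; the buyer bears all onward costs.
CIF value = EXW price + inland to port + export clearance + origin terminal + freight + insurance = 77293.00 + 504.65 + 319.98 + 941.32 + 5337.88 + 55.63 = 84452.46
Ad valorem component: 84452.46 × 20.2% = 17059.40
Specific component: 370 × 3.44 = 1272.80
Import duty = 17059.40 + 1272.80 = 18332.20
Buyer bears: inland to port 504.65 + export clearance 319.98 + origin terminal 941.32 + freight 5337.88 + insurance 55.63 + delivery 1610.43 + duty 18332.20 = 27102.09
Landed cost = invoice 77293.00 + 27102.09 = 104395.09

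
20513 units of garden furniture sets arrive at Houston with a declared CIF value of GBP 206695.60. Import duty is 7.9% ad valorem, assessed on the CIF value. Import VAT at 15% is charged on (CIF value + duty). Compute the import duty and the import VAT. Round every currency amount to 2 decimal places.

Import duty = 206695.60 × 7.9% = 16328.95
VAT base = CIF + duty = 206695.60 + 16328.95 = 223024.55
Import VAT = 223024.55 × 15% = 33453.68

Import duty: GBP 16328.95; import VAT: GBP 33453.68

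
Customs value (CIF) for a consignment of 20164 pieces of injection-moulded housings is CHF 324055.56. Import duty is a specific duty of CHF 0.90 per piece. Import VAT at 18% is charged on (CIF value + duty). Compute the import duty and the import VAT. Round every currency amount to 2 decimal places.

Import duty = 20164 × 0.90 = 18147.60
VAT base = CIF + duty = 324055.56 + 18147.60 = 342203.16
Import VAT = 342203.16 × 18% = 61596.57

Import duty: CHF 18147.60; import VAT: CHF 61596.57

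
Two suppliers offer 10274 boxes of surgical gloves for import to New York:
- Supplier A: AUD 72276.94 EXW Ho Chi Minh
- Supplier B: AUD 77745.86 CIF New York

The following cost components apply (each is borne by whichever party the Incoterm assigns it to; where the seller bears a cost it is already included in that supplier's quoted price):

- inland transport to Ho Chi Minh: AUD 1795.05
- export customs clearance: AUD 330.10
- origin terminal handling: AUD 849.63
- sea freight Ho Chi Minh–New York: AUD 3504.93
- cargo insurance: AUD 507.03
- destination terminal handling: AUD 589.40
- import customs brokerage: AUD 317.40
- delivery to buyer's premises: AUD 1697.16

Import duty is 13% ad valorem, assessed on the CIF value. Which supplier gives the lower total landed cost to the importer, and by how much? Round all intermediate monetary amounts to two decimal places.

Supplier B is cheaper by AUD 1715.14

Supplier A (EXW):
CIF value = EXW price + inland to port + export clearance + origin terminal + freight + insurance = 72276.94 + 1795.05 + 330.10 + 849.63 + 3504.93 + 507.03 = 79263.68
Import duty = 79263.68 × 13% = 10304.28
Buyer bears (A): 1795.05 + 330.10 + 849.63 + 3504.93 + 507.03 + 589.40 + 317.40 + 1697.16 = 9590.70
Landed cost (A) = invoice 72276.94 + 9590.70 + duty 10304.28 = 92171.92
Supplier B (CIF):
The CIF price already equals the CIF value: 77745.86
Import duty = 77745.86 × 13% = 10106.96
Buyer bears (B): 589.40 + 317.40 + 1697.16 = 2603.96
Landed cost (B) = invoice 77745.86 + 2603.96 + duty 10106.96 = 90456.78
Difference = |92171.92 − 90456.78| = 1715.14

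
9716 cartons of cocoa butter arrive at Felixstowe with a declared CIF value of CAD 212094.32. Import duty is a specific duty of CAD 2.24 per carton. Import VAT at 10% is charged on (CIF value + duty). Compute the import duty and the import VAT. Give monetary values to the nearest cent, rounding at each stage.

Import duty: CAD 21763.84; import VAT: CAD 23385.82

Import duty = 9716 × 2.24 = 21763.84
VAT base = CIF + duty = 212094.32 + 21763.84 = 233858.16
Import VAT = 233858.16 × 10% = 23385.82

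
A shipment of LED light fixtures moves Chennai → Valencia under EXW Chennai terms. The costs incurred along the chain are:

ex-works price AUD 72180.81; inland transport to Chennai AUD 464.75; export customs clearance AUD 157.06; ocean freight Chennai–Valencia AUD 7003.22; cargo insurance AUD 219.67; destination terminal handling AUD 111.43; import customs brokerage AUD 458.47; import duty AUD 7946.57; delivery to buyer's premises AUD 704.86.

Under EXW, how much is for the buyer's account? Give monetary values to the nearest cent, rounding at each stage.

Buyer's account: AUD 17066.03

EXW: the seller makes goods available at their premises; the buyer bears all onward costs.
Seller's account: goods 72180.81 = 72180.81
Buyer's account: inland to port 464.75 + export clearance 157.06 + freight 7003.22 + insurance 219.67 + destination terminal 111.43 + brokerage 458.47 + duty 7946.57 + delivery 704.86 = 17066.03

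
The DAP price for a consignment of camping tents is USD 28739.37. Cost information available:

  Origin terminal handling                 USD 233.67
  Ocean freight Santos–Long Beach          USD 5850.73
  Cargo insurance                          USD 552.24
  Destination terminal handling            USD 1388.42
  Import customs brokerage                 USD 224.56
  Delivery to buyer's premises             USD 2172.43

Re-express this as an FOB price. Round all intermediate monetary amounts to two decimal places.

Not relevant to the conversion: origin terminal — on the seller under both DAP and FOB; already in the DAP price and stays in the FOB price. brokerage — on the buyer under both terms; not part of either seller's price.
From DAP to FOB, the seller no longer bears: freight, insurance, destination terminal, delivery.
FOB price = 28739.37 − 5850.73 − 552.24 − 1388.42 − 2172.43 = 18775.55

FOB price: USD 18775.55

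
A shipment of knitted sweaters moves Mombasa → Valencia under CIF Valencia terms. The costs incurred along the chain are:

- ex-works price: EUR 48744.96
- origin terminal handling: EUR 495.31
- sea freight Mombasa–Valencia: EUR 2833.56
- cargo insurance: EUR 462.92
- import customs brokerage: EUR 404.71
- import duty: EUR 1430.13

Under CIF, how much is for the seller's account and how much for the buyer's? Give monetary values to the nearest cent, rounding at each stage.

CIF: the seller pays costs through ocean freight and marine insurance to the destination port.
Seller's account: goods 48744.96 + origin terminal 495.31 + freight 2833.56 + insurance 462.92 = 52536.75
Buyer's account: brokerage 404.71 + duty 1430.13 = 1834.84

Seller: EUR 52536.75; buyer: EUR 1834.84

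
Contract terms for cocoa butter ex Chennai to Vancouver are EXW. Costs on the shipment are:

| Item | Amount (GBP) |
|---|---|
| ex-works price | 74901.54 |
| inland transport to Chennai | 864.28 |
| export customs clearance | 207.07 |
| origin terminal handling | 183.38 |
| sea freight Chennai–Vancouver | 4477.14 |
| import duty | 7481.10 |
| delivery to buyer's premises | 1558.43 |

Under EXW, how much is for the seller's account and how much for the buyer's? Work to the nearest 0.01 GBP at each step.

Seller: GBP 74901.54; buyer: GBP 14771.40

EXW: the seller makes goods available at their premises; the buyer bears all onward costs.
Seller's account: goods 74901.54 = 74901.54
Buyer's account: inland to port 864.28 + export clearance 207.07 + origin terminal 183.38 + freight 4477.14 + duty 7481.10 + delivery 1558.43 = 14771.40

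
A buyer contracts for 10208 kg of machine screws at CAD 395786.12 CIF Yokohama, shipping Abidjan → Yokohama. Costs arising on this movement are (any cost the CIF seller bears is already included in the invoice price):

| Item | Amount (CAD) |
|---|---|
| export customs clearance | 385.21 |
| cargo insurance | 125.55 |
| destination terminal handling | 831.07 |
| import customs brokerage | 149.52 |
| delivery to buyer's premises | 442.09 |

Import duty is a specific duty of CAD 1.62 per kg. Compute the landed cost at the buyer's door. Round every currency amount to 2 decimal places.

CIF: the seller pays costs through ocean freight and marine insurance to the destination port.
Already in the invoice (seller's account under CIF): export clearance, insurance — exclude.
The CIF price already equals the CIF value: 395786.12
Import duty = 10208 × 1.62 = 16536.96
Buyer bears: destination terminal 831.07 + brokerage 149.52 + delivery 442.09 + duty 16536.96 = 17959.64
Landed cost = invoice 395786.12 + 17959.64 = 413745.76

Total landed cost: CAD 413745.76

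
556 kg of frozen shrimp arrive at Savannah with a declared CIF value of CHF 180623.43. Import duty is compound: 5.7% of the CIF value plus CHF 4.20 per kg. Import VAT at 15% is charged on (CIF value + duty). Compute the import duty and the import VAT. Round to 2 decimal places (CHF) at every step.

Import duty: CHF 12630.74; import VAT: CHF 28988.13

Ad valorem component: 180623.43 × 5.7% = 10295.54
Specific component: 556 × 4.20 = 2335.20
Import duty = 10295.54 + 2335.20 = 12630.74
VAT base = CIF + duty = 180623.43 + 12630.74 = 193254.17
Import VAT = 193254.17 × 15% = 28988.13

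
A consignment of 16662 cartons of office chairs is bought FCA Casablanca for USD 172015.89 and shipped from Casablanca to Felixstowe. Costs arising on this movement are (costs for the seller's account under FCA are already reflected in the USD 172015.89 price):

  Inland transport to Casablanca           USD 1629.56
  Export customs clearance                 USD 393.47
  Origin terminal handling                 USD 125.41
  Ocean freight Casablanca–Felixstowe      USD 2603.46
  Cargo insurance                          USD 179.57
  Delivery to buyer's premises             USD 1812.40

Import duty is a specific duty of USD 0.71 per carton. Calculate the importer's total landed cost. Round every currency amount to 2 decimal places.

FCA: the seller delivers export-cleared goods to the carrier; the buyer bears costs from that point.
Already in the invoice (seller's account under FCA): inland to port, export clearance — exclude.
CIF value = FCA price + origin terminal + freight + insurance = 172015.89 + 125.41 + 2603.46 + 179.57 = 174924.33
Import duty = 16662 × 0.71 = 11830.02
Buyer bears: origin terminal 125.41 + freight 2603.46 + insurance 179.57 + delivery 1812.40 + duty 11830.02 = 16550.86
Landed cost = invoice 172015.89 + 16550.86 = 188566.75

Total landed cost: USD 188566.75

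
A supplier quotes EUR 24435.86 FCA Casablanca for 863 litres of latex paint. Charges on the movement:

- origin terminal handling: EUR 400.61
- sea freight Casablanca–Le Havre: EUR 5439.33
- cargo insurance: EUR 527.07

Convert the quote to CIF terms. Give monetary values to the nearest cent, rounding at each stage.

From FCA to CIF, the seller additionally bears: origin terminal, freight, insurance.
CIF price = 24435.86 + 400.61 + 5439.33 + 527.07 = 30802.87

CIF price: EUR 30802.87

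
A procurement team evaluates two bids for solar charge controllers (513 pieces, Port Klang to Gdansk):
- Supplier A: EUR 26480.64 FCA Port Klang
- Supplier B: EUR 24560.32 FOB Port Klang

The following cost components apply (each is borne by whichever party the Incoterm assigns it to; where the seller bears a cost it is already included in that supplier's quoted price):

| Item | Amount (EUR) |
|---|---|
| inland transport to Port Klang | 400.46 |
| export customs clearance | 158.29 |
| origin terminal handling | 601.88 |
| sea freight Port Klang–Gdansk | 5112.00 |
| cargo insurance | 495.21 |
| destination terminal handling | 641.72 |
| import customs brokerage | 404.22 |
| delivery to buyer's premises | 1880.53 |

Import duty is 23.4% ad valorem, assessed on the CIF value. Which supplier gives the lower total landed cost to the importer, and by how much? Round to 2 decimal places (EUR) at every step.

Supplier A (FCA):
CIF value = FCA price + origin terminal + freight + insurance = 26480.64 + 601.88 + 5112.00 + 495.21 = 32689.73
Import duty = 32689.73 × 23.4% = 7649.40
Buyer bears (A): 601.88 + 5112.00 + 495.21 + 641.72 + 404.22 + 1880.53 = 9135.56
Landed cost (A) = invoice 26480.64 + 9135.56 + duty 7649.40 = 43265.60
Supplier B (FOB):
CIF value = FOB price + freight + insurance = 24560.32 + 5112.00 + 495.21 = 30167.53
Import duty = 30167.53 × 23.4% = 7059.20
Buyer bears (B): 5112.00 + 495.21 + 641.72 + 404.22 + 1880.53 = 8533.68
Landed cost (B) = invoice 24560.32 + 8533.68 + duty 7059.20 = 40153.20
Difference = |43265.60 − 40153.20| = 3112.40

Supplier B is cheaper by EUR 3112.40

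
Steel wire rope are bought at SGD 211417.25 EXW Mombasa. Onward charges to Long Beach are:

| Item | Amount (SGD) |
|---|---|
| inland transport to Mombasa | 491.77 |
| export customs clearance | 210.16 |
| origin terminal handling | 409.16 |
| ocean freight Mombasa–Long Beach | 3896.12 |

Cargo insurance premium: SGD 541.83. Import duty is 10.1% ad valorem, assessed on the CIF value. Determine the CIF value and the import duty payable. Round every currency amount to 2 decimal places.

CIF value: SGD 216966.29; import duty: SGD 21913.60

CIF = EXW price + pre-shipment costs + freight + insurance
CIF = 211417.25 + 491.77 + 210.16 + 409.16 + 3896.12 + 541.83 = 216966.29
Import duty = 216966.29 × 10.1% = 21913.60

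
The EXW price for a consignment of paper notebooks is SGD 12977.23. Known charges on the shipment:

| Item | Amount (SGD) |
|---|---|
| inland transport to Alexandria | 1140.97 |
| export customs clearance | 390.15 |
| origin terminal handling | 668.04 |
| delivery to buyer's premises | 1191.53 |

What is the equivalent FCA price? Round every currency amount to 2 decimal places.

FCA price: SGD 14508.35

Not relevant to the conversion: origin terminal, delivery — on the buyer under both terms; not part of either seller's price.
From EXW to FCA, the seller additionally bears: inland to port, export clearance.
FCA price = 12977.23 + 1140.97 + 390.15 = 14508.35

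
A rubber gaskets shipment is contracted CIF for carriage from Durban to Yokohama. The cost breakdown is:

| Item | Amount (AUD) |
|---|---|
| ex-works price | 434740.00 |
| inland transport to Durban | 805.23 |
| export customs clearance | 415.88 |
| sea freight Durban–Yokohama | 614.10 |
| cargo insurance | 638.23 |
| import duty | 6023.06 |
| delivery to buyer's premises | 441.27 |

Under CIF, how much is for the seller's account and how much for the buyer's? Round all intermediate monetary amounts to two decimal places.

CIF: the seller pays costs through ocean freight and marine insurance to the destination port.
Seller's account: goods 434740.00 + inland to port 805.23 + export clearance 415.88 + freight 614.10 + insurance 638.23 = 437213.44
Buyer's account: duty 6023.06 + delivery 441.27 = 6464.33

Seller: AUD 437213.44; buyer: AUD 6464.33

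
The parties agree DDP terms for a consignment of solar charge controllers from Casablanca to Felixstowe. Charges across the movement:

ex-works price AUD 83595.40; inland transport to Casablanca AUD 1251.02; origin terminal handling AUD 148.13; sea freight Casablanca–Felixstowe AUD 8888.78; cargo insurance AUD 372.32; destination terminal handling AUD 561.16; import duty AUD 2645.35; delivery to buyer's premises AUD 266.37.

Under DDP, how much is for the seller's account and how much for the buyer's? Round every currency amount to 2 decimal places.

DDP: the seller bears all costs including import duty.
Seller's account: goods 83595.40 + inland to port 1251.02 + origin terminal 148.13 + freight 8888.78 + insurance 372.32 + destination terminal 561.16 + duty 2645.35 + delivery 266.37 = 97728.53
Buyer's account: 0.00

Seller: AUD 97728.53; buyer: AUD 0.00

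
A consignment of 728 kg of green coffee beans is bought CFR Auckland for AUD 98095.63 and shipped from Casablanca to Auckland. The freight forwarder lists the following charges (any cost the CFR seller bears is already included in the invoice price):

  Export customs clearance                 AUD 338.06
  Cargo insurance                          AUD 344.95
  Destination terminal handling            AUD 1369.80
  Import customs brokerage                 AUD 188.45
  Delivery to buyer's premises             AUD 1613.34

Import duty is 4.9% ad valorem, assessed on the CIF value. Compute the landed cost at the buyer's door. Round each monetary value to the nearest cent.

CFR: the seller pays costs through ocean freight to the destination port, but not insurance.
Already in the invoice (seller's account under CFR): export clearance — exclude.
CIF value = CFR price + insurance = 98095.63 + 344.95 = 98440.58
Import duty = 98440.58 × 4.9% = 4823.59
Buyer bears: insurance 344.95 + destination terminal 1369.80 + brokerage 188.45 + delivery 1613.34 + duty 4823.59 = 8340.13
Landed cost = invoice 98095.63 + 8340.13 = 106435.76

Total landed cost: AUD 106435.76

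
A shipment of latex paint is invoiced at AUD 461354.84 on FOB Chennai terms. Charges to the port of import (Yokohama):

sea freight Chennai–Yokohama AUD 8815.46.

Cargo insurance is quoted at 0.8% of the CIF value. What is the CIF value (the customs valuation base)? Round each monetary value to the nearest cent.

Let C be the CIF value. C = FOB price + freight + 0.8% × C
C − 0.8% × C = 461354.84 + 8815.46
0.992 × C = 470170.30
C = 470170.30 / 0.992 = 473962.00
Insurance premium = 0.8% × 473962.00 = 3791.70

CIF value: AUD 473962.00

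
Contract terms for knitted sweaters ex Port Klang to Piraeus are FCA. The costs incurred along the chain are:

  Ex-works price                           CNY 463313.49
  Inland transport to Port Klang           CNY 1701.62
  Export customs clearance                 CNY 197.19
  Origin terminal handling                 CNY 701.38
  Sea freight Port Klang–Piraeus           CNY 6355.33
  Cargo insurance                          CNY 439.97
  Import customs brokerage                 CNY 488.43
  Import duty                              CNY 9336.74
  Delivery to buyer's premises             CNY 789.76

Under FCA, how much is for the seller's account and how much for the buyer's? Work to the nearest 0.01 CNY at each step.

FCA: the seller delivers export-cleared goods to the carrier; the buyer bears costs from that point.
Seller's account: goods 463313.49 + inland to port 1701.62 + export clearance 197.19 = 465212.30
Buyer's account: origin terminal 701.38 + freight 6355.33 + insurance 439.97 + brokerage 488.43 + duty 9336.74 + delivery 789.76 = 18111.61

Seller: CNY 465212.30; buyer: CNY 18111.61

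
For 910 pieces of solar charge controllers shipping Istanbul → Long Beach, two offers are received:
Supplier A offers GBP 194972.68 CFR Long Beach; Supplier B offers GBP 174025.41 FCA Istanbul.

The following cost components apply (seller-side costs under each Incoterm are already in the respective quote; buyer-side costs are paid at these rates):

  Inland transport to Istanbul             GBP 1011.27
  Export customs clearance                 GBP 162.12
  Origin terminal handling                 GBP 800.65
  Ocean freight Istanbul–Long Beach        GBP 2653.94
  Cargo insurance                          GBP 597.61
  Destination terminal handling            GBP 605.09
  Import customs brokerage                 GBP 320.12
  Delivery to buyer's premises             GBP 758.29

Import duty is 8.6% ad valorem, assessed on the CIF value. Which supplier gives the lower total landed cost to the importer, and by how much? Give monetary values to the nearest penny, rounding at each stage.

Supplier A (CFR):
CIF value = CFR price + insurance = 194972.68 + 597.61 = 195570.29
Import duty = 195570.29 × 8.6% = 16819.04
Buyer bears (A): 597.61 + 605.09 + 320.12 + 758.29 = 2281.11
Landed cost (A) = invoice 194972.68 + 2281.11 + duty 16819.04 = 214072.83
Supplier B (FCA):
CIF value = FCA price + origin terminal + freight + insurance = 174025.41 + 800.65 + 2653.94 + 597.61 = 178077.61
Import duty = 178077.61 × 8.6% = 15314.67
Buyer bears (B): 800.65 + 2653.94 + 597.61 + 605.09 + 320.12 + 758.29 = 5735.70
Landed cost (B) = invoice 174025.41 + 5735.70 + duty 15314.67 = 195075.78
Difference = |214072.83 − 195075.78| = 18997.05

Supplier B is cheaper by GBP 18997.05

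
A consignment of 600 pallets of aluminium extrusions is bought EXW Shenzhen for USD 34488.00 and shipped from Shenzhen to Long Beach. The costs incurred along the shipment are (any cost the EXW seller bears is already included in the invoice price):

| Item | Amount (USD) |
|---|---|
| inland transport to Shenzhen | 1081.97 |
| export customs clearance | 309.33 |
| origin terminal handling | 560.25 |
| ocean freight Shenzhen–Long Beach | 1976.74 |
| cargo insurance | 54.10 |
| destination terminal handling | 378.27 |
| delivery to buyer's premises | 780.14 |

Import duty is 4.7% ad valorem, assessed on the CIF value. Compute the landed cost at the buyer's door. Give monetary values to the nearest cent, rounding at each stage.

EXW: the seller makes goods available at their premises; the buyer bears all onward costs.
CIF value = EXW price + inland to port + export clearance + origin terminal + freight + insurance = 34488.00 + 1081.97 + 309.33 + 560.25 + 1976.74 + 54.10 = 38470.39
Import duty = 38470.39 × 4.7% = 1808.11
Buyer bears: inland to port 1081.97 + export clearance 309.33 + origin terminal 560.25 + freight 1976.74 + insurance 54.10 + destination terminal 378.27 + delivery 780.14 + duty 1808.11 = 6948.91
Landed cost = invoice 34488.00 + 6948.91 = 41436.91

Total landed cost: USD 41436.91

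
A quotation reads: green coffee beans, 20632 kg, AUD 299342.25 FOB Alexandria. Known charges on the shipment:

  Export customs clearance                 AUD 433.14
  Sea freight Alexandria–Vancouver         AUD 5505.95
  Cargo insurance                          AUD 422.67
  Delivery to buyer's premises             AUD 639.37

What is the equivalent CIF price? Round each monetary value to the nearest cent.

CIF price: AUD 305270.87

Not relevant to the conversion: export clearance — on the seller under both FOB and CIF; already in the FOB price and stays in the CIF price. delivery — on the buyer under both terms; not part of either seller's price.
From FOB to CIF, the seller additionally bears: freight, insurance.
CIF price = 299342.25 + 5505.95 + 422.67 = 305270.87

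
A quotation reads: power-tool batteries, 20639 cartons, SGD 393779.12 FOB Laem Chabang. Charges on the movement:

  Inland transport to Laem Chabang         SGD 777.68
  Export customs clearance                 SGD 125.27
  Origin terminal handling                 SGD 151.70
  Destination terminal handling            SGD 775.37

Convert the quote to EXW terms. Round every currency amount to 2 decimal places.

EXW price: SGD 392724.47

Not relevant to the conversion: destination terminal — on the buyer under both terms; not part of either seller's price.
From FOB to EXW, the seller no longer bears: inland to port, export clearance, origin terminal.
EXW price = 393779.12 − 777.68 − 125.27 − 151.70 = 392724.47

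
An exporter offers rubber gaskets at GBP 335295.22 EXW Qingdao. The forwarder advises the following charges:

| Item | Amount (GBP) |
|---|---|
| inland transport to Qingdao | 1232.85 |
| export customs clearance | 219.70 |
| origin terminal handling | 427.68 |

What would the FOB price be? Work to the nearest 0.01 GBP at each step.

FOB price: GBP 337175.45

From EXW to FOB, the seller additionally bears: inland to port, export clearance, origin terminal.
FOB price = 335295.22 + 1232.85 + 219.70 + 427.68 = 337175.45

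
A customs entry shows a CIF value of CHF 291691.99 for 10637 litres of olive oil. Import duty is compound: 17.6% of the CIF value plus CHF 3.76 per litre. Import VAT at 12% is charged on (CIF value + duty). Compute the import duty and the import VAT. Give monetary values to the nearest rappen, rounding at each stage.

Ad valorem component: 291691.99 × 17.6% = 51337.79
Specific component: 10637 × 3.76 = 39995.12
Import duty = 51337.79 + 39995.12 = 91332.91
VAT base = CIF + duty = 291691.99 + 91332.91 = 383024.90
Import VAT = 383024.90 × 12% = 45962.99

Import duty: CHF 91332.91; import VAT: CHF 45962.99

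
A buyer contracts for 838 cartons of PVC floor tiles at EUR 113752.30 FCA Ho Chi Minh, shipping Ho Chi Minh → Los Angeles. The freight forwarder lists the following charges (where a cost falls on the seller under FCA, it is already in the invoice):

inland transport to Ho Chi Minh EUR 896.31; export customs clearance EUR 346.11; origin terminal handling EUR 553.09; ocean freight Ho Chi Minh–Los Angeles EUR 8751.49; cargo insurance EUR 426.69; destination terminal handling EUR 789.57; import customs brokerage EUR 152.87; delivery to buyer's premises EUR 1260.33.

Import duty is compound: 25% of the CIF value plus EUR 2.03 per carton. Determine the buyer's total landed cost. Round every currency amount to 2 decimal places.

Total landed cost: EUR 158258.37

FCA: the seller delivers export-cleared goods to the carrier; the buyer bears costs from that point.
Already in the invoice (seller's account under FCA): inland to port, export clearance — exclude.
CIF value = FCA price + origin terminal + freight + insurance = 113752.30 + 553.09 + 8751.49 + 426.69 = 123483.57
Ad valorem component: 123483.57 × 25% = 30870.89
Specific component: 838 × 2.03 = 1701.14
Import duty = 30870.89 + 1701.14 = 32572.03
Buyer bears: origin terminal 553.09 + freight 8751.49 + insurance 426.69 + destination terminal 789.57 + brokerage 152.87 + delivery 1260.33 + duty 32572.03 = 44506.07
Landed cost = invoice 113752.30 + 44506.07 = 158258.37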